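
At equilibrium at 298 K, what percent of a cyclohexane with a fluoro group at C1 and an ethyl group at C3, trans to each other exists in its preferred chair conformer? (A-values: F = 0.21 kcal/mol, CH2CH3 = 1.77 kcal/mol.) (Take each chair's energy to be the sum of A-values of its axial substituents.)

C1 and C3 have the same parity, so for the trans isomer the two substituents are one axial and one equatorial in each chair.
Chair I (fluoro axial, ethyl equatorial): E = 0.21 kcal/mol; chair II (fluoro equatorial, ethyl axial): E = 1.77 kcal/mol.
ΔG = 1.56 kcal/mol between the two chairs.
K = exp(ΔG/RT) with R = 1.987×10⁻³ kcal mol⁻¹ K⁻¹ and T = 298 K gives K ≈ 13.9.
Fraction in the lower-energy chair = K/(K+1) = 93.3%.

93.3%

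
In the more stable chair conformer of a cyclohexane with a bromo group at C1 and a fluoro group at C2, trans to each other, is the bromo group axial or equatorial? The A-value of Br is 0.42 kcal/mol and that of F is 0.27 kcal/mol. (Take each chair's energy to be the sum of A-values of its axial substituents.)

C1 and C2 have opposite parity, so for the trans isomer the two substituents are e,e in one chair and a,a in the other.
Chair I (bromo axial, fluoro axial): E = 0.69 kcal/mol.
Chair II (bromo equatorial, fluoro equatorial): E = 0.00 kcal/mol.
Chair II is the more stable (lower-energy) conformer, and in that chair the bromo group is equatorial.

equatorial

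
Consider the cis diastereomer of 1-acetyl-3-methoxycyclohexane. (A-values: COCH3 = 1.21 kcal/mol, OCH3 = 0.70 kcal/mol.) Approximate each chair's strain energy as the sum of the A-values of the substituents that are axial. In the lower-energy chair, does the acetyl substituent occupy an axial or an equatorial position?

C1 and C3 have the same parity, so for the cis isomer the two substituents are e,e in one chair and a,a in the other.
Chair I (acetyl axial, methoxy axial): E = 1.91 kcal/mol.
Chair II (acetyl equatorial, methoxy equatorial): E = 0.00 kcal/mol.
Chair II is the more stable (lower-energy) conformer, and in that chair the acetyl group is equatorial.

equatorial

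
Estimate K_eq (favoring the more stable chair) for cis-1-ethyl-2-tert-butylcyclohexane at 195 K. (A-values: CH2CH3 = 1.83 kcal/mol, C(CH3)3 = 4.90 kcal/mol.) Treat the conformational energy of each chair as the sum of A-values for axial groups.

C1 and C2 have opposite parity, so for the cis isomer the two substituents are one axial and one equatorial in each chair.
Chair I (ethyl axial, tert-butyl equatorial): E = 1.83 kcal/mol; chair II (ethyl equatorial, tert-butyl axial): E = 4.90 kcal/mol.
ΔG = 3.07 kcal/mol between the two chairs.
K = exp(ΔG/RT) with R = 1.987×10⁻³ kcal mol⁻¹ K⁻¹ and T = 195 K gives K ≈ 2.76e+03.

K ≈ 2761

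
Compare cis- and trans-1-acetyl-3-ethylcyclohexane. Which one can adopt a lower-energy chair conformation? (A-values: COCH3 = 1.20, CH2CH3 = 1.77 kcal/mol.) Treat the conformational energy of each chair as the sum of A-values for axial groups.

At 1,3 positions (parity same): cis → (e,e or a,a); trans → (a,e or e,a).
Best chair for cis: E = 0.00 kcal/mol; best chair for trans: E = 1.20 kcal/mol.
The cis isomer is lower by 1.20 kcal/mol.

cis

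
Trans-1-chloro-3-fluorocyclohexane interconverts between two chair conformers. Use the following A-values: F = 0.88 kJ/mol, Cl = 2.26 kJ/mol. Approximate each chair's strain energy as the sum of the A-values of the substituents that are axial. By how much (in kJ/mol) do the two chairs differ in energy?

C1 and C3 have the same parity, so for the trans isomer the two substituents are one axial and one equatorial in each chair.
Chair I (fluoro axial, chloro equatorial): E = 0.88 kJ/mol.
Chair II (fluoro equatorial, chloro axial): E = 2.26 kJ/mol.
ΔE = 2.26 − 0.88 = 1.38 kJ/mol; chair I is more stable.

1.38 kJ/mol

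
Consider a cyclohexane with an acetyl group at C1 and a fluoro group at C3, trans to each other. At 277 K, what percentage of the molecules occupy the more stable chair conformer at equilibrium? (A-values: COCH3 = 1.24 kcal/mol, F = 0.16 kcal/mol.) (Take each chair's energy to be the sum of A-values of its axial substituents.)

87.7%

C1 and C3 have the same parity, so for the trans isomer the two substituents are one axial and one equatorial in each chair.
Chair I (acetyl axial, fluoro equatorial): E = 1.24 kcal/mol; chair II (acetyl equatorial, fluoro axial): E = 0.16 kcal/mol.
ΔG = 1.08 kcal/mol between the two chairs.
K = exp(ΔG/RT) with R = 1.987×10⁻³ kcal mol⁻¹ K⁻¹ and T = 277 K gives K ≈ 7.12.
Fraction in the lower-energy chair = K/(K+1) = 87.7%.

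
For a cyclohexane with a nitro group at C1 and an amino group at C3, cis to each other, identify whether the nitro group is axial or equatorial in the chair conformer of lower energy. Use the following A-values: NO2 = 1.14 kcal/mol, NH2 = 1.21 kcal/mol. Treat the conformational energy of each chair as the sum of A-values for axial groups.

C1 and C3 have the same parity, so for the cis isomer the two substituents are e,e in one chair and a,a in the other.
Chair I (nitro axial, amino axial): E = 2.35 kcal/mol.
Chair II (nitro equatorial, amino equatorial): E = 0.00 kcal/mol.
Chair II is the more stable (lower-energy) conformer, and in that chair the nitro group is equatorial.

equatorial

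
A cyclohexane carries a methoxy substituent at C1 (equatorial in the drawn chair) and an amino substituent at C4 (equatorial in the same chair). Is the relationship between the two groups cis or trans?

C1 and C4 have opposite parity, so their axial bonds point in opposite directions.
With opposite-parity carbons, two substituents on the same face are one axial and one equatorial; opposite faces give both axial or both equatorial.
Here the groups are equatorial/equatorial → opposite face → trans.

trans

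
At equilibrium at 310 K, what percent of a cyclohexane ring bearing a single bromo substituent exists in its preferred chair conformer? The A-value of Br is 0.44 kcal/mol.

One chair has the bromo group axial (E = 0.44 kcal/mol) and the other has it equatorial (E = 0).
ΔG = 0.44 kcal/mol between the two chairs.
K = exp(ΔG/RT) with R = 1.987×10⁻³ kcal mol⁻¹ K⁻¹ and T = 310 K gives K ≈ 2.04.
Fraction in the lower-energy chair = K/(K+1) = 67.1%.

67.1%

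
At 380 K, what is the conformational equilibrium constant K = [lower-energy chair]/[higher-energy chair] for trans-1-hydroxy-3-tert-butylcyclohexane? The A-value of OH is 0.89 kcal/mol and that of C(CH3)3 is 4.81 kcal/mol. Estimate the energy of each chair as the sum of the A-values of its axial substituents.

K ≈ 180

C1 and C3 have the same parity, so for the trans isomer the two substituents are one axial and one equatorial in each chair.
Chair I (hydroxyl axial, tert-butyl equatorial): E = 0.89 kcal/mol; chair II (hydroxyl equatorial, tert-butyl axial): E = 4.81 kcal/mol.
ΔG = 3.92 kcal/mol between the two chairs.
K = exp(ΔG/RT) with R = 1.987×10⁻³ kcal mol⁻¹ K⁻¹ and T = 380 K gives K ≈ 180.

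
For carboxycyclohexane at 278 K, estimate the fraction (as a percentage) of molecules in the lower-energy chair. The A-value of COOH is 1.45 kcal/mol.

One chair has the carboxyl group axial (E = 1.45 kcal/mol) and the other has it equatorial (E = 0).
ΔG = 1.45 kcal/mol between the two chairs.
K = exp(ΔG/RT) with R = 1.987×10⁻³ kcal mol⁻¹ K⁻¹ and T = 278 K gives K ≈ 13.8.
Fraction in the lower-energy chair = K/(K+1) = 93.2%.

93.2%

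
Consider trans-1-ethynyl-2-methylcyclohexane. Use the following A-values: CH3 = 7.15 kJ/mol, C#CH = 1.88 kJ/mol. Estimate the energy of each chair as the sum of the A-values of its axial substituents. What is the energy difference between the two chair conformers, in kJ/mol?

C1 and C2 have opposite parity, so for the trans isomer the two substituents are e,e in one chair and a,a in the other.
Chair I (methyl axial, ethynyl axial): E = 9.03 kJ/mol.
Chair II (methyl equatorial, ethynyl equatorial): E = 0.00 kJ/mol.
ΔE = 9.03 − 0.00 = 9.03 kJ/mol; chair II is more stable.

9.03 kJ/mol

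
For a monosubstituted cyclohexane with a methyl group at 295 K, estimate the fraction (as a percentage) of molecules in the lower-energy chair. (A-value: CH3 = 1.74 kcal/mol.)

One chair has the methyl group axial (E = 1.74 kcal/mol) and the other has it equatorial (E = 0).
ΔG = 1.74 kcal/mol between the two chairs.
K = exp(ΔG/RT) with R = 1.987×10⁻³ kcal mol⁻¹ K⁻¹ and T = 295 K gives K ≈ 19.5.
Fraction in the lower-energy chair = K/(K+1) = 95.1%.

95.1%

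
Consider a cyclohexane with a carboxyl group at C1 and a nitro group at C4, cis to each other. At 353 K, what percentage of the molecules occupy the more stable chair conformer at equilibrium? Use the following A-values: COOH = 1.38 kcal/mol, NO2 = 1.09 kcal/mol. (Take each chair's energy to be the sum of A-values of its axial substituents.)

C1 and C4 have opposite parity, so for the cis isomer the two substituents are one axial and one equatorial in each chair.
Chair I (carboxyl axial, nitro equatorial): E = 1.38 kcal/mol; chair II (carboxyl equatorial, nitro axial): E = 1.09 kcal/mol.
ΔG = 0.29 kcal/mol between the two chairs.
K = exp(ΔG/RT) with R = 1.987×10⁻³ kcal mol⁻¹ K⁻¹ and T = 353 K gives K ≈ 1.51.
Fraction in the lower-energy chair = K/(K+1) = 60.2%.

60.2%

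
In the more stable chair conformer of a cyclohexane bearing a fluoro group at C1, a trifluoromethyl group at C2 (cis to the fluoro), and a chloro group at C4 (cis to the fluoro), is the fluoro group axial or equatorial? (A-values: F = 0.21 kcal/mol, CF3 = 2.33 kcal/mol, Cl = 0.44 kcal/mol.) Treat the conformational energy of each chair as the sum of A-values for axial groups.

axial

Chair I (fluoro axial, trifluoromethyl equatorial, chloro equatorial): E = 0.21 kcal/mol.
Chair II (fluoro equatorial, trifluoromethyl axial, chloro axial): E = 2.77 kcal/mol.
Chair I is the more stable (lower-energy) conformer, and in that chair the fluoro group is axial.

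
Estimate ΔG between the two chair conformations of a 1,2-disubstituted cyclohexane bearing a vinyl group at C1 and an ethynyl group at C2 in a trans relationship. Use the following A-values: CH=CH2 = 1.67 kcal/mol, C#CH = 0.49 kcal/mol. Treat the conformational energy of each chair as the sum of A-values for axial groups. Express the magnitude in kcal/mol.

C1 and C2 have opposite parity, so for the trans isomer the two substituents are e,e in one chair and a,a in the other.
Chair I (vinyl axial, ethynyl axial): E = 2.16 kcal/mol.
Chair II (vinyl equatorial, ethynyl equatorial): E = 0.00 kcal/mol.
ΔE = 2.16 − 0.00 = 2.16 kcal/mol; chair II is more stable.

2.16 kcal/mol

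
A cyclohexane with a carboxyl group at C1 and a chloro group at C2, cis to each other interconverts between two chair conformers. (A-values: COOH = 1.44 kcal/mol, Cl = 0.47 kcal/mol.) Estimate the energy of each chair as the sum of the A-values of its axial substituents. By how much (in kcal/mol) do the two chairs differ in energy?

0.97 kcal/mol

C1 and C2 have opposite parity, so for the cis isomer the two substituents are one axial and one equatorial in each chair.
Chair I (carboxyl axial, chloro equatorial): E = 1.44 kcal/mol.
Chair II (carboxyl equatorial, chloro axial): E = 0.47 kcal/mol.
ΔE = 1.44 − 0.47 = 0.97 kcal/mol; chair II is more stable.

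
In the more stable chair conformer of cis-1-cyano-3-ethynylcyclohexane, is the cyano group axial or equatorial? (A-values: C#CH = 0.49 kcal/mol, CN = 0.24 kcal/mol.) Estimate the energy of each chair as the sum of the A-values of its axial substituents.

C1 and C3 have the same parity, so for the cis isomer the two substituents are e,e in one chair and a,a in the other.
Chair I (ethynyl axial, cyano axial): E = 0.73 kcal/mol.
Chair II (ethynyl equatorial, cyano equatorial): E = 0.00 kcal/mol.
Chair II is the more stable (lower-energy) conformer, and in that chair the cyano group is equatorial.

equatorial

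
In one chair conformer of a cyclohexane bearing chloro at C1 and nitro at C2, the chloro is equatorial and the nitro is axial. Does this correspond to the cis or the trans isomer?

cis

C1 and C2 have opposite parity, so their axial bonds point in opposite directions.
With opposite-parity carbons, two substituents on the same face are one axial and one equatorial; opposite faces give both axial or both equatorial.
Here the groups are equatorial/axial → same face → cis.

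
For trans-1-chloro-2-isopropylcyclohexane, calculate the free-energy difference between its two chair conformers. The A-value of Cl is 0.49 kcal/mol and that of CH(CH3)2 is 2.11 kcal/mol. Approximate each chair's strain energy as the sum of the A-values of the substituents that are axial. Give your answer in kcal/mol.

C1 and C2 have opposite parity, so for the trans isomer the two substituents are e,e in one chair and a,a in the other.
Chair I (chloro axial, isopropyl axial): E = 2.60 kcal/mol.
Chair II (chloro equatorial, isopropyl equatorial): E = 0.00 kcal/mol.
ΔE = 2.60 − 0.00 = 2.60 kcal/mol; chair II is more stable.

2.60 kcal/mol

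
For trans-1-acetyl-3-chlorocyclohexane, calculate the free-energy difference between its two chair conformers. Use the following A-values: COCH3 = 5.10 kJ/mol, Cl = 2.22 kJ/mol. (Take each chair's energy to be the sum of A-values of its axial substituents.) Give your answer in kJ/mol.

2.88 kJ/mol

C1 and C3 have the same parity, so for the trans isomer the two substituents are one axial and one equatorial in each chair.
Chair I (acetyl axial, chloro equatorial): E = 5.10 kJ/mol.
Chair II (acetyl equatorial, chloro axial): E = 2.22 kJ/mol.
ΔE = 5.10 − 2.22 = 2.88 kJ/mol; chair II is more stable.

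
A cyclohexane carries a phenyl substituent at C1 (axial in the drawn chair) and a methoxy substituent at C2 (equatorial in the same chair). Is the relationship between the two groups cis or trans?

cis

C1 and C2 have opposite parity, so their axial bonds point in opposite directions.
With opposite-parity carbons, two substituents on the same face are one axial and one equatorial; opposite faces give both axial or both equatorial.
Here the groups are axial/equatorial → same face → cis.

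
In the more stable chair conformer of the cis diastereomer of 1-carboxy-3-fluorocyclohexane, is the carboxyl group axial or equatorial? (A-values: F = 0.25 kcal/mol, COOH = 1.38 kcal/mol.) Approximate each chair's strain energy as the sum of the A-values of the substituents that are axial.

equatorial

C1 and C3 have the same parity, so for the cis isomer the two substituents are e,e in one chair and a,a in the other.
Chair I (fluoro axial, carboxyl axial): E = 1.63 kcal/mol.
Chair II (fluoro equatorial, carboxyl equatorial): E = 0.00 kcal/mol.
Chair II is the more stable (lower-energy) conformer, and in that chair the carboxyl group is equatorial.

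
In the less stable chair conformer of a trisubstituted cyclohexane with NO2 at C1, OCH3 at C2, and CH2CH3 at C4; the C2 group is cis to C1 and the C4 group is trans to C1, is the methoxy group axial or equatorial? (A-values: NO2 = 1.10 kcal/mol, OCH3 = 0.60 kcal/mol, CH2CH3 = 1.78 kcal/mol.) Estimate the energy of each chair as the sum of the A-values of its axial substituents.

Chair I (nitro axial, methoxy equatorial, ethyl axial): E = 2.88 kcal/mol.
Chair II (nitro equatorial, methoxy axial, ethyl equatorial): E = 0.60 kcal/mol.
Chair I is the less stable (higher-energy) conformer, and in that chair the methoxy group is equatorial.

equatorial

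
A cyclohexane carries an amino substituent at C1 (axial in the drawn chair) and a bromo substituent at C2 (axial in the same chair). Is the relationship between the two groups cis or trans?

C1 and C2 have opposite parity, so their axial bonds point in opposite directions.
With opposite-parity carbons, two substituents on the same face are one axial and one equatorial; opposite faces give both axial or both equatorial.
Here the groups are axial/axial → opposite face → trans.

trans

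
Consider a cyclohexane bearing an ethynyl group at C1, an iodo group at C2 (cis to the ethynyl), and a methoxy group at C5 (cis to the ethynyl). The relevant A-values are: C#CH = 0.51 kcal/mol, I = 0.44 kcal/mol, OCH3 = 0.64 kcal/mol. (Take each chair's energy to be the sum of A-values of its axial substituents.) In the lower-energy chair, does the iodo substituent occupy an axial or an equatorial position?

axial

Chair I (ethynyl axial, iodo equatorial, methoxy axial): E = 1.15 kcal/mol.
Chair II (ethynyl equatorial, iodo axial, methoxy equatorial): E = 0.44 kcal/mol.
Chair II is the more stable (lower-energy) conformer, and in that chair the iodo group is axial.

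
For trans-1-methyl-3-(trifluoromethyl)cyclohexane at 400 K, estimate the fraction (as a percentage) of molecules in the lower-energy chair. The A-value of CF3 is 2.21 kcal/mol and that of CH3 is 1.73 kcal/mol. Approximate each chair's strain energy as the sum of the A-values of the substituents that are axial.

C1 and C3 have the same parity, so for the trans isomer the two substituents are one axial and one equatorial in each chair.
Chair I (trifluoromethyl axial, methyl equatorial): E = 2.21 kcal/mol; chair II (trifluoromethyl equatorial, methyl axial): E = 1.73 kcal/mol.
ΔG = 0.48 kcal/mol between the two chairs.
K = exp(ΔG/RT) with R = 1.987×10⁻³ kcal mol⁻¹ K⁻¹ and T = 400 K gives K ≈ 1.83.
Fraction in the lower-energy chair = K/(K+1) = 64.7%.

64.7%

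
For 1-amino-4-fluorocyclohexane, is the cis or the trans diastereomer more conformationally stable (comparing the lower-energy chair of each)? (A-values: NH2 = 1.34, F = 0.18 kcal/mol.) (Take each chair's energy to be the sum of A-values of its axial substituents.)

At 1,4 positions (parity opposite): cis → (a,e or e,a); trans → (e,e or a,a).
Best chair for cis: E = 0.18 kcal/mol; best chair for trans: E = 0.00 kcal/mol.
The trans isomer is lower by 0.18 kcal/mol.

trans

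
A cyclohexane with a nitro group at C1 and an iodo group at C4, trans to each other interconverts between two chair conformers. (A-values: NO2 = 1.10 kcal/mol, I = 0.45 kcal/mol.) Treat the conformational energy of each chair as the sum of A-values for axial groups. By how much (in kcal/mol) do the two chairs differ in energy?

C1 and C4 have opposite parity, so for the trans isomer the two substituents are e,e in one chair and a,a in the other.
Chair I (nitro axial, iodo axial): E = 1.55 kcal/mol.
Chair II (nitro equatorial, iodo equatorial): E = 0.00 kcal/mol.
ΔE = 1.55 − 0.00 = 1.55 kcal/mol; chair II is more stable.

1.55 kcal/mol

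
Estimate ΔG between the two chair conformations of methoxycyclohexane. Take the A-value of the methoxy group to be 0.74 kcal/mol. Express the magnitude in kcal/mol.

0.74 kcal/mol

A monosubstituted cyclohexane has one chair with the methoxy group axial (E = A = 0.74 kcal/mol) and one with it equatorial (E = 0).
ΔE = 0.74 − 0 = 0.74 kcal/mol.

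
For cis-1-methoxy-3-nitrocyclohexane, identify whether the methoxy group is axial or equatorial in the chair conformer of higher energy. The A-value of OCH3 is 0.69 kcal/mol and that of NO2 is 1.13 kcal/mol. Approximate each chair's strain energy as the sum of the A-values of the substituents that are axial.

C1 and C3 have the same parity, so for the cis isomer the two substituents are e,e in one chair and a,a in the other.
Chair I (methoxy axial, nitro axial): E = 1.82 kcal/mol.
Chair II (methoxy equatorial, nitro equatorial): E = 0.00 kcal/mol.
Chair I is the less stable (higher-energy) conformer, and in that chair the methoxy group is axial.

axial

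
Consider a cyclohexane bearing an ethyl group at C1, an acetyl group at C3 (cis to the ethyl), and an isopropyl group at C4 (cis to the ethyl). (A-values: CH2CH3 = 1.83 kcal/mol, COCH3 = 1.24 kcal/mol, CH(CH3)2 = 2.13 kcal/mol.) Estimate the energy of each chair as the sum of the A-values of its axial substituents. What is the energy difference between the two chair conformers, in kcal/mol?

0.94 kcal/mol

Chair I (ethyl axial, acetyl axial, isopropyl equatorial): E = 3.07 kcal/mol.
Chair II (ethyl equatorial, acetyl equatorial, isopropyl axial): E = 2.13 kcal/mol.
ΔE = 3.07 − 2.13 = 0.94 kcal/mol; chair II is more stable.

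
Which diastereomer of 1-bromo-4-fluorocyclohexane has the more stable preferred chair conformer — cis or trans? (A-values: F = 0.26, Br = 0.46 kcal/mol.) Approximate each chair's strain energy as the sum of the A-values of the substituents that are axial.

At 1,4 positions (parity opposite): cis → (a,e or e,a); trans → (e,e or a,a).
Best chair for cis: E = 0.26 kcal/mol; best chair for trans: E = 0.00 kcal/mol.
The trans isomer is lower by 0.26 kcal/mol.

trans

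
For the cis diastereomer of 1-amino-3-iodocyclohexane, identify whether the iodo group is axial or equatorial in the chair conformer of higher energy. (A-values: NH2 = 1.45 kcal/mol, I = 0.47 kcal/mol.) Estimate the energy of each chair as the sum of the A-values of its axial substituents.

axial

C1 and C3 have the same parity, so for the cis isomer the two substituents are e,e in one chair and a,a in the other.
Chair I (amino axial, iodo axial): E = 1.92 kcal/mol.
Chair II (amino equatorial, iodo equatorial): E = 0.00 kcal/mol.
Chair I is the less stable (higher-energy) conformer, and in that chair the iodo group is axial.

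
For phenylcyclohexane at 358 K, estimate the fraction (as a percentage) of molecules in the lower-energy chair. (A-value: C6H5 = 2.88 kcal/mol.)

One chair has the phenyl group axial (E = 2.88 kcal/mol) and the other has it equatorial (E = 0).
ΔG = 2.88 kcal/mol between the two chairs.
K = exp(ΔG/RT) with R = 1.987×10⁻³ kcal mol⁻¹ K⁻¹ and T = 358 K gives K ≈ 57.3.
Fraction in the lower-energy chair = K/(K+1) = 98.3%.

98.3%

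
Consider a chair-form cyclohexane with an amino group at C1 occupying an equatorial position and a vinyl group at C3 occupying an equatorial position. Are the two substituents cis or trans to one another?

C1 and C3 have the same parity, so their axial bonds point in the same direction.
With same-parity carbons, two substituents on the same face are both axial or both equatorial; opposite faces give one of each.
Here the groups are equatorial/equatorial → same face → cis.

cis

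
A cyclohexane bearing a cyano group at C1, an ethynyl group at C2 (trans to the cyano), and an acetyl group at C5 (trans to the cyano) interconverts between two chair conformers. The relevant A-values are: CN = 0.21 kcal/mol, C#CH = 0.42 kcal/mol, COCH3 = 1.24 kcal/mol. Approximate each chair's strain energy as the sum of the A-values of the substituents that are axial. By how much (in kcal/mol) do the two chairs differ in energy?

0.61 kcal/mol

Chair I (cyano axial, ethynyl axial, acetyl equatorial): E = 0.63 kcal/mol.
Chair II (cyano equatorial, ethynyl equatorial, acetyl axial): E = 1.24 kcal/mol.
ΔE = 1.24 − 0.63 = 0.61 kcal/mol; chair I is more stable.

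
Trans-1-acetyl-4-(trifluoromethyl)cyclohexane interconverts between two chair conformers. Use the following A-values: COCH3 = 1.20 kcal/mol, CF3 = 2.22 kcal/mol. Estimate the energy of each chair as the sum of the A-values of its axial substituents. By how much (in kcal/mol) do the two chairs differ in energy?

3.42 kcal/mol

C1 and C4 have opposite parity, so for the trans isomer the two substituents are e,e in one chair and a,a in the other.
Chair I (acetyl axial, trifluoromethyl axial): E = 3.42 kcal/mol.
Chair II (acetyl equatorial, trifluoromethyl equatorial): E = 0.00 kcal/mol.
ΔE = 3.42 − 0.00 = 3.42 kcal/mol; chair II is more stable.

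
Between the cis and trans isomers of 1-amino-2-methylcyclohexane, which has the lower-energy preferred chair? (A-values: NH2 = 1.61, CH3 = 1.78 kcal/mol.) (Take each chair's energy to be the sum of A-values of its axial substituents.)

At 1,2 positions (parity opposite): cis → (a,e or e,a); trans → (e,e or a,a).
Best chair for cis: E = 1.61 kcal/mol; best chair for trans: E = 0.00 kcal/mol.
The trans isomer is lower by 1.61 kcal/mol.

trans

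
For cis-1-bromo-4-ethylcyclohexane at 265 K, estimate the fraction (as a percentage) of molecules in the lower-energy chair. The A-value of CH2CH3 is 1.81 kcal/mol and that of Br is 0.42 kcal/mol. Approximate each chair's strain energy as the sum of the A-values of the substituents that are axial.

93.3%

C1 and C4 have opposite parity, so for the cis isomer the two substituents are one axial and one equatorial in each chair.
Chair I (ethyl axial, bromo equatorial): E = 1.81 kcal/mol; chair II (ethyl equatorial, bromo axial): E = 0.42 kcal/mol.
ΔG = 1.39 kcal/mol between the two chairs.
K = exp(ΔG/RT) with R = 1.987×10⁻³ kcal mol⁻¹ K⁻¹ and T = 265 K gives K ≈ 14.
Fraction in the lower-energy chair = K/(K+1) = 93.3%.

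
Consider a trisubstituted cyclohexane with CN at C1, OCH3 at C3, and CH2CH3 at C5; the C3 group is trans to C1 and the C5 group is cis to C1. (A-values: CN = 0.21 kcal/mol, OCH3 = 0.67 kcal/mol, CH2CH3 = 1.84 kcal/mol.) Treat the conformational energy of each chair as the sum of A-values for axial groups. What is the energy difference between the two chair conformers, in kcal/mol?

1.38 kcal/mol

Chair I (cyano axial, methoxy equatorial, ethyl axial): E = 2.05 kcal/mol.
Chair II (cyano equatorial, methoxy axial, ethyl equatorial): E = 0.67 kcal/mol.
ΔE = 2.05 − 0.67 = 1.38 kcal/mol; chair II is more stable.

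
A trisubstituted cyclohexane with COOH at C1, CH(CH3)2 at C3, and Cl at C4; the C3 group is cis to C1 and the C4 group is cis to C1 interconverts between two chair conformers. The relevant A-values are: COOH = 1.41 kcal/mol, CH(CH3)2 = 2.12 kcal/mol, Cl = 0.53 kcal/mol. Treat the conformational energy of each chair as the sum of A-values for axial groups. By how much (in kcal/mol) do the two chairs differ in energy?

3.00 kcal/mol

Chair I (carboxyl axial, isopropyl axial, chloro equatorial): E = 3.53 kcal/mol.
Chair II (carboxyl equatorial, isopropyl equatorial, chloro axial): E = 0.53 kcal/mol.
ΔE = 3.53 − 0.53 = 3.00 kcal/mol; chair II is more stable.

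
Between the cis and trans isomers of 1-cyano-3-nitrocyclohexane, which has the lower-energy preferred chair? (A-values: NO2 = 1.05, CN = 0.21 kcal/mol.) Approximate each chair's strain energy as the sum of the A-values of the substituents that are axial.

At 1,3 positions (parity same): cis → (e,e or a,a); trans → (a,e or e,a).
Best chair for cis: E = 0.00 kcal/mol; best chair for trans: E = 0.21 kcal/mol.
The cis isomer is lower by 0.21 kcal/mol.

cis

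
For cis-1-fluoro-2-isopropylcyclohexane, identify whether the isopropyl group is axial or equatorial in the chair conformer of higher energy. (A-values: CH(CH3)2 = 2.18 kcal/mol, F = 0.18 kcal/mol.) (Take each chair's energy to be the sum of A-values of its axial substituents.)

axial

C1 and C2 have opposite parity, so for the cis isomer the two substituents are one axial and one equatorial in each chair.
Chair I (isopropyl axial, fluoro equatorial): E = 2.18 kcal/mol.
Chair II (isopropyl equatorial, fluoro axial): E = 0.18 kcal/mol.
Chair I is the less stable (higher-energy) conformer, and in that chair the isopropyl group is axial.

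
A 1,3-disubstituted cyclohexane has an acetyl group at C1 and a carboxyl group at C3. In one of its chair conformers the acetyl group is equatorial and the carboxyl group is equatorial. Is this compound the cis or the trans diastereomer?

C1 and C3 have the same parity, so their axial bonds point in the same direction.
With same-parity carbons, two substituents on the same face are both axial or both equatorial; opposite faces give one of each.
Here the groups are equatorial/equatorial → same face → cis.

cis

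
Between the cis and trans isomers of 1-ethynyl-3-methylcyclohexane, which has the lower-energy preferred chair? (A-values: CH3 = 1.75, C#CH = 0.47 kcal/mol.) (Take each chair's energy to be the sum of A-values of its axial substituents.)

At 1,3 positions (parity same): cis → (e,e or a,a); trans → (a,e or e,a).
Best chair for cis: E = 0.00 kcal/mol; best chair for trans: E = 0.47 kcal/mol.
The cis isomer is lower by 0.47 kcal/mol.

cis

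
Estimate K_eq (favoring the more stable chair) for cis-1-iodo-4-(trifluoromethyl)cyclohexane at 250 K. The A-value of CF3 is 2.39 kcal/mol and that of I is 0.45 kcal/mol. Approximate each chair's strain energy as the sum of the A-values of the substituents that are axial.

K ≈ 49.7

C1 and C4 have opposite parity, so for the cis isomer the two substituents are one axial and one equatorial in each chair.
Chair I (trifluoromethyl axial, iodo equatorial): E = 2.39 kcal/mol; chair II (trifluoromethyl equatorial, iodo axial): E = 0.45 kcal/mol.
ΔG = 1.94 kcal/mol between the two chairs.
K = exp(ΔG/RT) with R = 1.987×10⁻³ kcal mol⁻¹ K⁻¹ and T = 250 K gives K ≈ 49.7.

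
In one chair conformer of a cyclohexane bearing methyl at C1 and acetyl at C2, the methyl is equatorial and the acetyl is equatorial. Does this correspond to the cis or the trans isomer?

trans

C1 and C2 have opposite parity, so their axial bonds point in opposite directions.
With opposite-parity carbons, two substituents on the same face are one axial and one equatorial; opposite faces give both axial or both equatorial.
Here the groups are equatorial/equatorial → opposite face → trans.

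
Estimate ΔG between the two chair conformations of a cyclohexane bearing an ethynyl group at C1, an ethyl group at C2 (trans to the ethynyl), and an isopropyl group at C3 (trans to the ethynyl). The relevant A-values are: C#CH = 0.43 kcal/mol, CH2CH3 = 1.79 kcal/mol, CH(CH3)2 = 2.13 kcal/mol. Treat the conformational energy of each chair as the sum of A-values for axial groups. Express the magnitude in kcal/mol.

0.09 kcal/mol

Chair I (ethynyl axial, ethyl axial, isopropyl equatorial): E = 2.22 kcal/mol.
Chair II (ethynyl equatorial, ethyl equatorial, isopropyl axial): E = 2.13 kcal/mol.
ΔE = 2.22 − 2.13 = 0.09 kcal/mol; chair II is more stable.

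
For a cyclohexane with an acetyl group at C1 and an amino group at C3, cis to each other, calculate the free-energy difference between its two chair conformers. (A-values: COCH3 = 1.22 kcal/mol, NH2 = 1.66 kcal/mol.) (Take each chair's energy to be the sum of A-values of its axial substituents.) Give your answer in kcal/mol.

2.88 kcal/mol

C1 and C3 have the same parity, so for the cis isomer the two substituents are e,e in one chair and a,a in the other.
Chair I (acetyl axial, amino axial): E = 2.88 kcal/mol.
Chair II (acetyl equatorial, amino equatorial): E = 0.00 kcal/mol.
ΔE = 2.88 − 0.00 = 2.88 kcal/mol; chair II is more stable.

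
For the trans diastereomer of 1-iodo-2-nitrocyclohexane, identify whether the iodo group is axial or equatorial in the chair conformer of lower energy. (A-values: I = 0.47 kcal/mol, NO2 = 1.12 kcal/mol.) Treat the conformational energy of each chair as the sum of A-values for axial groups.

C1 and C2 have opposite parity, so for the trans isomer the two substituents are e,e in one chair and a,a in the other.
Chair I (iodo axial, nitro axial): E = 1.59 kcal/mol.
Chair II (iodo equatorial, nitro equatorial): E = 0.00 kcal/mol.
Chair II is the more stable (lower-energy) conformer, and in that chair the iodo group is equatorial.

equatorial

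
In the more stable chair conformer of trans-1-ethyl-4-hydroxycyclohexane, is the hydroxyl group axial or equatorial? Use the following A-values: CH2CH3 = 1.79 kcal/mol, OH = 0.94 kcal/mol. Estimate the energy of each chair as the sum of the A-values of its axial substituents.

equatorial

C1 and C4 have opposite parity, so for the trans isomer the two substituents are e,e in one chair and a,a in the other.
Chair I (ethyl axial, hydroxyl axial): E = 2.73 kcal/mol.
Chair II (ethyl equatorial, hydroxyl equatorial): E = 0.00 kcal/mol.
Chair II is the more stable (lower-energy) conformer, and in that chair the hydroxyl group is equatorial.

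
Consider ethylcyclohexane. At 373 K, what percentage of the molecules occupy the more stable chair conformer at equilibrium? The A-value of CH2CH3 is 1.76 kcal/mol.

91.5%

One chair has the ethyl group axial (E = 1.76 kcal/mol) and the other has it equatorial (E = 0).
ΔG = 1.76 kcal/mol between the two chairs.
K = exp(ΔG/RT) with R = 1.987×10⁻³ kcal mol⁻¹ K⁻¹ and T = 373 K gives K ≈ 10.7.
Fraction in the lower-energy chair = K/(K+1) = 91.5%.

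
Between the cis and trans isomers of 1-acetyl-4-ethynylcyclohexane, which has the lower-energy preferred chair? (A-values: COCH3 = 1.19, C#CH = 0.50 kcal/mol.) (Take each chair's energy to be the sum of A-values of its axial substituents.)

trans

At 1,4 positions (parity opposite): cis → (a,e or e,a); trans → (e,e or a,a).
Best chair for cis: E = 0.50 kcal/mol; best chair for trans: E = 0.00 kcal/mol.
The trans isomer is lower by 0.50 kcal/mol.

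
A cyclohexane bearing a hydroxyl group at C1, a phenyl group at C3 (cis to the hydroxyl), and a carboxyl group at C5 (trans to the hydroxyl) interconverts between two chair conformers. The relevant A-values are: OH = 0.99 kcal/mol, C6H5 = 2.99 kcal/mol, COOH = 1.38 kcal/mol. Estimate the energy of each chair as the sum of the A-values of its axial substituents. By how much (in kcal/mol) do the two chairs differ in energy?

2.60 kcal/mol

Chair I (hydroxyl axial, phenyl axial, carboxyl equatorial): E = 3.98 kcal/mol.
Chair II (hydroxyl equatorial, phenyl equatorial, carboxyl axial): E = 1.38 kcal/mol.
ΔE = 3.98 − 1.38 = 2.60 kcal/mol; chair II is more stable.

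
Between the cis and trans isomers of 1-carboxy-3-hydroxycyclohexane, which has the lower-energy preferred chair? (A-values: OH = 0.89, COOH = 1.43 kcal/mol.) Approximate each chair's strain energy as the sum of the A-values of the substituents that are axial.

cis

At 1,3 positions (parity same): cis → (e,e or a,a); trans → (a,e or e,a).
Best chair for cis: E = 0.00 kcal/mol; best chair for trans: E = 0.89 kcal/mol.
The cis isomer is lower by 0.89 kcal/mol.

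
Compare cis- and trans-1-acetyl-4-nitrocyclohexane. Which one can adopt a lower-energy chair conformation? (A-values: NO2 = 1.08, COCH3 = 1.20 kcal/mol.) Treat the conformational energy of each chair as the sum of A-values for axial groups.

At 1,4 positions (parity opposite): cis → (a,e or e,a); trans → (e,e or a,a).
Best chair for cis: E = 1.08 kcal/mol; best chair for trans: E = 0.00 kcal/mol.
The trans isomer is lower by 1.08 kcal/mol.

trans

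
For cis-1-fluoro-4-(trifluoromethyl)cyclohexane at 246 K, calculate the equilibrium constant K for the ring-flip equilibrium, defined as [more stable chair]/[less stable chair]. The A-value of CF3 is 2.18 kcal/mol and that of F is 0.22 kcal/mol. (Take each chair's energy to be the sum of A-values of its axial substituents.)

C1 and C4 have opposite parity, so for the cis isomer the two substituents are one axial and one equatorial in each chair.
Chair I (trifluoromethyl axial, fluoro equatorial): E = 2.18 kcal/mol; chair II (trifluoromethyl equatorial, fluoro axial): E = 0.22 kcal/mol.
ΔG = 1.96 kcal/mol between the two chairs.
K = exp(ΔG/RT) with R = 1.987×10⁻³ kcal mol⁻¹ K⁻¹ and T = 246 K gives K ≈ 55.1.

K ≈ 55.1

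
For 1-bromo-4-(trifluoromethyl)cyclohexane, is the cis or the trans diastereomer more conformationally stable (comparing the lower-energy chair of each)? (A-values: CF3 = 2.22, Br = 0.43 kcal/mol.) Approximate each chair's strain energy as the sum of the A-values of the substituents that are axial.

trans

At 1,4 positions (parity opposite): cis → (a,e or e,a); trans → (e,e or a,a).
Best chair for cis: E = 0.43 kcal/mol; best chair for trans: E = 0.00 kcal/mol.
The trans isomer is lower by 0.43 kcal/mol.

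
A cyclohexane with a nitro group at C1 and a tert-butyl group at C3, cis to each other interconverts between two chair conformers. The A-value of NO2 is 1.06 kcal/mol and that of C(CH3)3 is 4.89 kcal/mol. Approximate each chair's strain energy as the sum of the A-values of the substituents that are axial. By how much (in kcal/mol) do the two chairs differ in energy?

C1 and C3 have the same parity, so for the cis isomer the two substituents are e,e in one chair and a,a in the other.
Chair I (nitro axial, tert-butyl axial): E = 5.95 kcal/mol.
Chair II (nitro equatorial, tert-butyl equatorial): E = 0.00 kcal/mol.
ΔE = 5.95 − 0.00 = 5.95 kcal/mol; chair II is more stable.

5.95 kcal/mol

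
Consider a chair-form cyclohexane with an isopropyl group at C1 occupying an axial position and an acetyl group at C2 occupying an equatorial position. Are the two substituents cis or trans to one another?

C1 and C2 have opposite parity, so their axial bonds point in opposite directions.
With opposite-parity carbons, two substituents on the same face are one axial and one equatorial; opposite faces give both axial or both equatorial.
Here the groups are axial/equatorial → same face → cis.

cis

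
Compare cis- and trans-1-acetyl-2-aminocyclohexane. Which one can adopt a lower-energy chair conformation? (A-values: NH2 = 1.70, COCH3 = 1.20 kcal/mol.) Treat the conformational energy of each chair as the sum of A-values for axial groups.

At 1,2 positions (parity opposite): cis → (a,e or e,a); trans → (e,e or a,a).
Best chair for cis: E = 1.20 kcal/mol; best chair for trans: E = 0.00 kcal/mol.
The trans isomer is lower by 1.20 kcal/mol.

trans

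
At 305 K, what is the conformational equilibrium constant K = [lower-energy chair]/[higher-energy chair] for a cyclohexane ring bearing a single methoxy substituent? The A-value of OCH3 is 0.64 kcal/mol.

K ≈ 2.87

One chair has the methoxy group axial (E = 0.64 kcal/mol) and the other has it equatorial (E = 0).
ΔG = 0.64 kcal/mol between the two chairs.
K = exp(ΔG/RT) with R = 1.987×10⁻³ kcal mol⁻¹ K⁻¹ and T = 305 K gives K ≈ 2.87.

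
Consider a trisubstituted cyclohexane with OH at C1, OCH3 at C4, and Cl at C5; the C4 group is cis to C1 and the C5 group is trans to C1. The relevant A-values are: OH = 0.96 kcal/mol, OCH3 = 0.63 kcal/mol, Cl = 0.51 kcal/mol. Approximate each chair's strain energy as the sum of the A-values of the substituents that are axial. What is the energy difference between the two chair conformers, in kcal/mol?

Chair I (hydroxyl axial, methoxy equatorial, chloro equatorial): E = 0.96 kcal/mol.
Chair II (hydroxyl equatorial, methoxy axial, chloro axial): E = 1.14 kcal/mol.
ΔE = 1.14 − 0.96 = 0.18 kcal/mol; chair I is more stable.

0.18 kcal/mol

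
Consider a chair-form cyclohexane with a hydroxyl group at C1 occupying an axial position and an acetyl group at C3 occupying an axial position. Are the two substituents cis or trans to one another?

cis

C1 and C3 have the same parity, so their axial bonds point in the same direction.
With same-parity carbons, two substituents on the same face are both axial or both equatorial; opposite faces give one of each.
Here the groups are axial/axial → same face → cis.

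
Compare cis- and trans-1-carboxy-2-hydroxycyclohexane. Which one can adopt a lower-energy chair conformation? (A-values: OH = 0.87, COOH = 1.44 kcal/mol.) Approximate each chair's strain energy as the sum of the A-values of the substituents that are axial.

trans

At 1,2 positions (parity opposite): cis → (a,e or e,a); trans → (e,e or a,a).
Best chair for cis: E = 0.87 kcal/mol; best chair for trans: E = 0.00 kcal/mol.
The trans isomer is lower by 0.87 kcal/mol.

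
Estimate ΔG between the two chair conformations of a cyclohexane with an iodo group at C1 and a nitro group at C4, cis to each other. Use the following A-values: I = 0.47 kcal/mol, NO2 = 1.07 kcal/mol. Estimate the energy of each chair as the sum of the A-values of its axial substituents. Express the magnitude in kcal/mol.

C1 and C4 have opposite parity, so for the cis isomer the two substituents are one axial and one equatorial in each chair.
Chair I (iodo axial, nitro equatorial): E = 0.47 kcal/mol.
Chair II (iodo equatorial, nitro axial): E = 1.07 kcal/mol.
ΔE = 1.07 − 0.47 = 0.60 kcal/mol; chair I is more stable.

0.60 kcal/mol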